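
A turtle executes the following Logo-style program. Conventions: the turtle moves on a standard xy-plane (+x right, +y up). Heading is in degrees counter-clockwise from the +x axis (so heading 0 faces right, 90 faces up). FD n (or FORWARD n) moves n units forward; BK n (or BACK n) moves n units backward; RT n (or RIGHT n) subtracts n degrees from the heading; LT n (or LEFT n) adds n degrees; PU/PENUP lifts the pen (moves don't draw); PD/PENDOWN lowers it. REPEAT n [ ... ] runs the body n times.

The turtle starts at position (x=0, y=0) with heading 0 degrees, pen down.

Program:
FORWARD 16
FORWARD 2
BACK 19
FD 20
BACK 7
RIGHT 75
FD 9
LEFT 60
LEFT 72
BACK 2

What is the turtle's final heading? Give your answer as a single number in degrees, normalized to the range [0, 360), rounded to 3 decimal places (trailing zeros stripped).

Executing turtle program step by step:
Start: pos=(0,0), heading=0, pen down
FD 16: (0,0) -> (16,0) [heading=0, draw]
FD 2: (16,0) -> (18,0) [heading=0, draw]
BK 19: (18,0) -> (-1,0) [heading=0, draw]
FD 20: (-1,0) -> (19,0) [heading=0, draw]
BK 7: (19,0) -> (12,0) [heading=0, draw]
RT 75: heading 0 -> 285
FD 9: (12,0) -> (14.329,-8.693) [heading=285, draw]
LT 60: heading 285 -> 345
LT 72: heading 345 -> 57
BK 2: (14.329,-8.693) -> (13.24,-10.371) [heading=57, draw]
Final: pos=(13.24,-10.371), heading=57, 7 segment(s) drawn

Answer: 57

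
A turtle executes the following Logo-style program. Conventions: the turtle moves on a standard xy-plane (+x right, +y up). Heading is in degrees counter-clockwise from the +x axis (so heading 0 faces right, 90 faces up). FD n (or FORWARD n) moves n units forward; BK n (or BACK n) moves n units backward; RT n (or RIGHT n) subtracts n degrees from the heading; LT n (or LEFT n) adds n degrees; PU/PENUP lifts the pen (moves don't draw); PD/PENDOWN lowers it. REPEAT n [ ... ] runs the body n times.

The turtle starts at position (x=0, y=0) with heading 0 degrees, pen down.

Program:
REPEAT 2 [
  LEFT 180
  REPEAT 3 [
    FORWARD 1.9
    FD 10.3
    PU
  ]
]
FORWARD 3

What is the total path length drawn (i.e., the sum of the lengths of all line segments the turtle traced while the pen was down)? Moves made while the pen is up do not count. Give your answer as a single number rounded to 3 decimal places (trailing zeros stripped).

Answer: 12.2

Derivation:
Executing turtle program step by step:
Start: pos=(0,0), heading=0, pen down
REPEAT 2 [
  -- iteration 1/2 --
  LT 180: heading 0 -> 180
  REPEAT 3 [
    -- iteration 1/3 --
    FD 1.9: (0,0) -> (-1.9,0) [heading=180, draw]
    FD 10.3: (-1.9,0) -> (-12.2,0) [heading=180, draw]
    PU: pen up
    -- iteration 2/3 --
    FD 1.9: (-12.2,0) -> (-14.1,0) [heading=180, move]
    FD 10.3: (-14.1,0) -> (-24.4,0) [heading=180, move]
    PU: pen up
    -- iteration 3/3 --
    FD 1.9: (-24.4,0) -> (-26.3,0) [heading=180, move]
    FD 10.3: (-26.3,0) -> (-36.6,0) [heading=180, move]
    PU: pen up
  ]
  -- iteration 2/2 --
  LT 180: heading 180 -> 0
  REPEAT 3 [
    -- iteration 1/3 --
    FD 1.9: (-36.6,0) -> (-34.7,0) [heading=0, move]
    FD 10.3: (-34.7,0) -> (-24.4,0) [heading=0, move]
    PU: pen up
    -- iteration 2/3 --
    FD 1.9: (-24.4,0) -> (-22.5,0) [heading=0, move]
    FD 10.3: (-22.5,0) -> (-12.2,0) [heading=0, move]
    PU: pen up
    -- iteration 3/3 --
    FD 1.9: (-12.2,0) -> (-10.3,0) [heading=0, move]
    FD 10.3: (-10.3,0) -> (0,0) [heading=0, move]
    PU: pen up
  ]
]
FD 3: (0,0) -> (3,0) [heading=0, move]
Final: pos=(3,0), heading=0, 2 segment(s) drawn

Segment lengths:
  seg 1: (0,0) -> (-1.9,0), length = 1.9
  seg 2: (-1.9,0) -> (-12.2,0), length = 10.3
Total = 12.2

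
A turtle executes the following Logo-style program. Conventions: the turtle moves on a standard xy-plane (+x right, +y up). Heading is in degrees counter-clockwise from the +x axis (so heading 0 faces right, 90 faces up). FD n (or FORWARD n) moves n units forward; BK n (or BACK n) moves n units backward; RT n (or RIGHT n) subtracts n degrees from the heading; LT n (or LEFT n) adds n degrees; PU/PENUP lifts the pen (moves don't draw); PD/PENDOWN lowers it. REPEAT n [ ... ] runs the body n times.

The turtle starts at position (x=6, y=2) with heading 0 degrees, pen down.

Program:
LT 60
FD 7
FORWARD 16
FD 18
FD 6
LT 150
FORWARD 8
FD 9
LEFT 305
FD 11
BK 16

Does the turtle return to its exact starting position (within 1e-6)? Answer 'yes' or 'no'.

Answer: no

Derivation:
Executing turtle program step by step:
Start: pos=(6,2), heading=0, pen down
LT 60: heading 0 -> 60
FD 7: (6,2) -> (9.5,8.062) [heading=60, draw]
FD 16: (9.5,8.062) -> (17.5,21.919) [heading=60, draw]
FD 18: (17.5,21.919) -> (26.5,37.507) [heading=60, draw]
FD 6: (26.5,37.507) -> (29.5,42.703) [heading=60, draw]
LT 150: heading 60 -> 210
FD 8: (29.5,42.703) -> (22.572,38.703) [heading=210, draw]
FD 9: (22.572,38.703) -> (14.778,34.203) [heading=210, draw]
LT 305: heading 210 -> 155
FD 11: (14.778,34.203) -> (4.808,38.852) [heading=155, draw]
BK 16: (4.808,38.852) -> (19.309,32.09) [heading=155, draw]
Final: pos=(19.309,32.09), heading=155, 8 segment(s) drawn

Start position: (6, 2)
Final position: (19.309, 32.09)
Distance = 32.902; >= 1e-6 -> NOT closed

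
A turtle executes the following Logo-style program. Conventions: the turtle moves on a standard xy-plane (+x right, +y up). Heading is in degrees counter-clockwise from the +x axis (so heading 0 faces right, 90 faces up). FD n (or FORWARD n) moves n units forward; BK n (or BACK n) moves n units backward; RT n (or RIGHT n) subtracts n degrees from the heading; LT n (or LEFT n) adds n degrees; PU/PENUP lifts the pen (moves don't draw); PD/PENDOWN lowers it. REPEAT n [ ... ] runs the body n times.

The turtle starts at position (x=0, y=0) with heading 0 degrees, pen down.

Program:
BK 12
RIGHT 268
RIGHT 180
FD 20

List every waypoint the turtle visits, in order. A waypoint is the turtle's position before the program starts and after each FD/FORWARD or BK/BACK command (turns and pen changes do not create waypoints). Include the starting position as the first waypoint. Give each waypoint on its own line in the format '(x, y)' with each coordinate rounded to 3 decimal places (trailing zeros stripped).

Answer: (0, 0)
(-12, 0)
(-11.302, -19.988)

Derivation:
Executing turtle program step by step:
Start: pos=(0,0), heading=0, pen down
BK 12: (0,0) -> (-12,0) [heading=0, draw]
RT 268: heading 0 -> 92
RT 180: heading 92 -> 272
FD 20: (-12,0) -> (-11.302,-19.988) [heading=272, draw]
Final: pos=(-11.302,-19.988), heading=272, 2 segment(s) drawn
Waypoints (3 total):
(0, 0)
(-12, 0)
(-11.302, -19.988)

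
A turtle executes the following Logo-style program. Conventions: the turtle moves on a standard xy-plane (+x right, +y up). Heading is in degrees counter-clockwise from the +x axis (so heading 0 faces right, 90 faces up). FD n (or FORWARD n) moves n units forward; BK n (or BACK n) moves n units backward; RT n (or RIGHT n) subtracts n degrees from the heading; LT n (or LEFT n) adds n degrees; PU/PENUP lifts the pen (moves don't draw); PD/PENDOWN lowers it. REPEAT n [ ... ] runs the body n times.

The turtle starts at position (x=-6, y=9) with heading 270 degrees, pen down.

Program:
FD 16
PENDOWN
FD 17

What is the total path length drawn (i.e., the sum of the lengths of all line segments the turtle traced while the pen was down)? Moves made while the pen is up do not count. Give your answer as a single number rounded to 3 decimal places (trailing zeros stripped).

Answer: 33

Derivation:
Executing turtle program step by step:
Start: pos=(-6,9), heading=270, pen down
FD 16: (-6,9) -> (-6,-7) [heading=270, draw]
PD: pen down
FD 17: (-6,-7) -> (-6,-24) [heading=270, draw]
Final: pos=(-6,-24), heading=270, 2 segment(s) drawn

Segment lengths:
  seg 1: (-6,9) -> (-6,-7), length = 16
  seg 2: (-6,-7) -> (-6,-24), length = 17
Total = 33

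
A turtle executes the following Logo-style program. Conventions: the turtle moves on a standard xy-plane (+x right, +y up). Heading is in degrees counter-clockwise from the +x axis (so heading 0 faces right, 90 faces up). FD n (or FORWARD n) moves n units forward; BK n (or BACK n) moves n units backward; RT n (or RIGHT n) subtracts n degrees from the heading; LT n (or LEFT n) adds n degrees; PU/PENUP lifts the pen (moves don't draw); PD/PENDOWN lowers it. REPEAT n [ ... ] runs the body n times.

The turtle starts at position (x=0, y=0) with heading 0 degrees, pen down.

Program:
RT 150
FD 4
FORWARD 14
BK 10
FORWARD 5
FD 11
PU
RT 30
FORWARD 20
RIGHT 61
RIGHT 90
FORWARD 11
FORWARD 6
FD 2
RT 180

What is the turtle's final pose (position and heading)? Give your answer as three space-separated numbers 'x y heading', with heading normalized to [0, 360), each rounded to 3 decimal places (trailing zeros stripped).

Answer: -24.167 -2.789 209

Derivation:
Executing turtle program step by step:
Start: pos=(0,0), heading=0, pen down
RT 150: heading 0 -> 210
FD 4: (0,0) -> (-3.464,-2) [heading=210, draw]
FD 14: (-3.464,-2) -> (-15.588,-9) [heading=210, draw]
BK 10: (-15.588,-9) -> (-6.928,-4) [heading=210, draw]
FD 5: (-6.928,-4) -> (-11.258,-6.5) [heading=210, draw]
FD 11: (-11.258,-6.5) -> (-20.785,-12) [heading=210, draw]
PU: pen up
RT 30: heading 210 -> 180
FD 20: (-20.785,-12) -> (-40.785,-12) [heading=180, move]
RT 61: heading 180 -> 119
RT 90: heading 119 -> 29
FD 11: (-40.785,-12) -> (-31.164,-6.667) [heading=29, move]
FD 6: (-31.164,-6.667) -> (-25.916,-3.758) [heading=29, move]
FD 2: (-25.916,-3.758) -> (-24.167,-2.789) [heading=29, move]
RT 180: heading 29 -> 209
Final: pos=(-24.167,-2.789), heading=209, 5 segment(s) drawn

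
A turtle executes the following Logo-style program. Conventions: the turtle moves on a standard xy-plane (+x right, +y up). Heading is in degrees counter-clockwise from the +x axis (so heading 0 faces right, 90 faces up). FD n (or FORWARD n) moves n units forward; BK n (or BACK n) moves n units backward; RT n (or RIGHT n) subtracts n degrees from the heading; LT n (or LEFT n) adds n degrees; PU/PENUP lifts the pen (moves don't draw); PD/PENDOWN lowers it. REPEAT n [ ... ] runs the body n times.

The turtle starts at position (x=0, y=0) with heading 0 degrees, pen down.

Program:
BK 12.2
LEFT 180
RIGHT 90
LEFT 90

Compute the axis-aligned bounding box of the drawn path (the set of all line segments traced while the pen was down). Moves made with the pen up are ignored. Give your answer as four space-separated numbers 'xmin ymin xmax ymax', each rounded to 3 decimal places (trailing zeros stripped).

Answer: -12.2 0 0 0

Derivation:
Executing turtle program step by step:
Start: pos=(0,0), heading=0, pen down
BK 12.2: (0,0) -> (-12.2,0) [heading=0, draw]
LT 180: heading 0 -> 180
RT 90: heading 180 -> 90
LT 90: heading 90 -> 180
Final: pos=(-12.2,0), heading=180, 1 segment(s) drawn

Segment endpoints: x in {-12.2, 0}, y in {0}
xmin=-12.2, ymin=0, xmax=0, ymax=0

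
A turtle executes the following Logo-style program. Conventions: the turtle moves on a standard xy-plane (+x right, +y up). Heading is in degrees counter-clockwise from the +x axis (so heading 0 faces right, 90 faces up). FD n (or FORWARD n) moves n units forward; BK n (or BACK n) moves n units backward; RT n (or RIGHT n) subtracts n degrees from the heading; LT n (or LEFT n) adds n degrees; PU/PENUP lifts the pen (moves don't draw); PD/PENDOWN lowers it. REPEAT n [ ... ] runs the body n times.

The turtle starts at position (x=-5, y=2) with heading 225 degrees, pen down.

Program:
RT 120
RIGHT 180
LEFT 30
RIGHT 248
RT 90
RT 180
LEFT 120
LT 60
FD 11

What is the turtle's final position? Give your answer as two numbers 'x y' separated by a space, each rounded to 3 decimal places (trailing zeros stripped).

Answer: 5.126 -2.298

Derivation:
Executing turtle program step by step:
Start: pos=(-5,2), heading=225, pen down
RT 120: heading 225 -> 105
RT 180: heading 105 -> 285
LT 30: heading 285 -> 315
RT 248: heading 315 -> 67
RT 90: heading 67 -> 337
RT 180: heading 337 -> 157
LT 120: heading 157 -> 277
LT 60: heading 277 -> 337
FD 11: (-5,2) -> (5.126,-2.298) [heading=337, draw]
Final: pos=(5.126,-2.298), heading=337, 1 segment(s) drawn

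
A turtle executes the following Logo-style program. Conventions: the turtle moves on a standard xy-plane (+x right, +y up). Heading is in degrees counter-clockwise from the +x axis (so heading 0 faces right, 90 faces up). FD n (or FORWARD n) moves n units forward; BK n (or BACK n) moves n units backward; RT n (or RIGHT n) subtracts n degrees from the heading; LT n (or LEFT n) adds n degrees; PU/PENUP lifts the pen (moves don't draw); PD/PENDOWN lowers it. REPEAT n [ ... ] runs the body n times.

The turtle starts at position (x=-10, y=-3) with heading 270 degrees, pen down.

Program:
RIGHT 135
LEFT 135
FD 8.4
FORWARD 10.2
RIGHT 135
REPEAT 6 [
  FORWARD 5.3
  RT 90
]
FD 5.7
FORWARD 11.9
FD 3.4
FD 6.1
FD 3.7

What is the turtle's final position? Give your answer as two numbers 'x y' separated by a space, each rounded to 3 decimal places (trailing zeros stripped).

Answer: 11.779 -35.884

Derivation:
Executing turtle program step by step:
Start: pos=(-10,-3), heading=270, pen down
RT 135: heading 270 -> 135
LT 135: heading 135 -> 270
FD 8.4: (-10,-3) -> (-10,-11.4) [heading=270, draw]
FD 10.2: (-10,-11.4) -> (-10,-21.6) [heading=270, draw]
RT 135: heading 270 -> 135
REPEAT 6 [
  -- iteration 1/6 --
  FD 5.3: (-10,-21.6) -> (-13.748,-17.852) [heading=135, draw]
  RT 90: heading 135 -> 45
  -- iteration 2/6 --
  FD 5.3: (-13.748,-17.852) -> (-10,-14.105) [heading=45, draw]
  RT 90: heading 45 -> 315
  -- iteration 3/6 --
  FD 5.3: (-10,-14.105) -> (-6.252,-17.852) [heading=315, draw]
  RT 90: heading 315 -> 225
  -- iteration 4/6 --
  FD 5.3: (-6.252,-17.852) -> (-10,-21.6) [heading=225, draw]
  RT 90: heading 225 -> 135
  -- iteration 5/6 --
  FD 5.3: (-10,-21.6) -> (-13.748,-17.852) [heading=135, draw]
  RT 90: heading 135 -> 45
  -- iteration 6/6 --
  FD 5.3: (-13.748,-17.852) -> (-10,-14.105) [heading=45, draw]
  RT 90: heading 45 -> 315
]
FD 5.7: (-10,-14.105) -> (-5.969,-18.135) [heading=315, draw]
FD 11.9: (-5.969,-18.135) -> (2.445,-26.55) [heading=315, draw]
FD 3.4: (2.445,-26.55) -> (4.849,-28.954) [heading=315, draw]
FD 6.1: (4.849,-28.954) -> (9.163,-33.267) [heading=315, draw]
FD 3.7: (9.163,-33.267) -> (11.779,-35.884) [heading=315, draw]
Final: pos=(11.779,-35.884), heading=315, 13 segment(s) drawn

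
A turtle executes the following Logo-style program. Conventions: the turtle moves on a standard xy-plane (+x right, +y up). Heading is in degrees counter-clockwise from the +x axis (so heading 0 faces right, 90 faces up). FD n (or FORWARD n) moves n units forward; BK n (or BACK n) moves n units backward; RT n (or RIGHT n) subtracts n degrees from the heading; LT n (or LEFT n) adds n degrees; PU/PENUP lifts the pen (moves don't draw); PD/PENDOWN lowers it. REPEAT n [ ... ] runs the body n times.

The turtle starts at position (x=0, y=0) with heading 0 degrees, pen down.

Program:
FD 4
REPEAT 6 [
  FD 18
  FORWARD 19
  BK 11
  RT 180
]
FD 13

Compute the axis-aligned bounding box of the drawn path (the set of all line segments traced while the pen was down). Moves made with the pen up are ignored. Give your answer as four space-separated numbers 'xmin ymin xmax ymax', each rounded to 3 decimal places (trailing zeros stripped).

Executing turtle program step by step:
Start: pos=(0,0), heading=0, pen down
FD 4: (0,0) -> (4,0) [heading=0, draw]
REPEAT 6 [
  -- iteration 1/6 --
  FD 18: (4,0) -> (22,0) [heading=0, draw]
  FD 19: (22,0) -> (41,0) [heading=0, draw]
  BK 11: (41,0) -> (30,0) [heading=0, draw]
  RT 180: heading 0 -> 180
  -- iteration 2/6 --
  FD 18: (30,0) -> (12,0) [heading=180, draw]
  FD 19: (12,0) -> (-7,0) [heading=180, draw]
  BK 11: (-7,0) -> (4,0) [heading=180, draw]
  RT 180: heading 180 -> 0
  -- iteration 3/6 --
  FD 18: (4,0) -> (22,0) [heading=0, draw]
  FD 19: (22,0) -> (41,0) [heading=0, draw]
  BK 11: (41,0) -> (30,0) [heading=0, draw]
  RT 180: heading 0 -> 180
  -- iteration 4/6 --
  FD 18: (30,0) -> (12,0) [heading=180, draw]
  FD 19: (12,0) -> (-7,0) [heading=180, draw]
  BK 11: (-7,0) -> (4,0) [heading=180, draw]
  RT 180: heading 180 -> 0
  -- iteration 5/6 --
  FD 18: (4,0) -> (22,0) [heading=0, draw]
  FD 19: (22,0) -> (41,0) [heading=0, draw]
  BK 11: (41,0) -> (30,0) [heading=0, draw]
  RT 180: heading 0 -> 180
  -- iteration 6/6 --
  FD 18: (30,0) -> (12,0) [heading=180, draw]
  FD 19: (12,0) -> (-7,0) [heading=180, draw]
  BK 11: (-7,0) -> (4,0) [heading=180, draw]
  RT 180: heading 180 -> 0
]
FD 13: (4,0) -> (17,0) [heading=0, draw]
Final: pos=(17,0), heading=0, 20 segment(s) drawn

Segment endpoints: x in {-7, 0, 4, 12, 17, 22, 30, 41}, y in {0, 0, 0, 0, 0, 0, 0, 0, 0, 0, 0, 0, 0, 0, 0, 0, 0}
xmin=-7, ymin=0, xmax=41, ymax=0

Answer: -7 0 41 0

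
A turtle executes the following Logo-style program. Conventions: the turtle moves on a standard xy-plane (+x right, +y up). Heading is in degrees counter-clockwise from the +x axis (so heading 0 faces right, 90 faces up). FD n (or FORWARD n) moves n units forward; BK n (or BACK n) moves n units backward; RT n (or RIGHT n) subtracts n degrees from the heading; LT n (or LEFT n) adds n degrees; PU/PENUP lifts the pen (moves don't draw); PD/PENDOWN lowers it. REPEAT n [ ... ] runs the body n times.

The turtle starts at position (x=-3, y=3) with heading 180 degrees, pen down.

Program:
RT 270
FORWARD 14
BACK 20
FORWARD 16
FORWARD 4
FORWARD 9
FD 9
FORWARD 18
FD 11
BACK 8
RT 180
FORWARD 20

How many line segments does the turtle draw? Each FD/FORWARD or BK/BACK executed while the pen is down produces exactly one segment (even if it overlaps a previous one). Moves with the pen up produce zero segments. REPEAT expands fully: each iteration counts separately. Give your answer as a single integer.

Executing turtle program step by step:
Start: pos=(-3,3), heading=180, pen down
RT 270: heading 180 -> 270
FD 14: (-3,3) -> (-3,-11) [heading=270, draw]
BK 20: (-3,-11) -> (-3,9) [heading=270, draw]
FD 16: (-3,9) -> (-3,-7) [heading=270, draw]
FD 4: (-3,-7) -> (-3,-11) [heading=270, draw]
FD 9: (-3,-11) -> (-3,-20) [heading=270, draw]
FD 9: (-3,-20) -> (-3,-29) [heading=270, draw]
FD 18: (-3,-29) -> (-3,-47) [heading=270, draw]
FD 11: (-3,-47) -> (-3,-58) [heading=270, draw]
BK 8: (-3,-58) -> (-3,-50) [heading=270, draw]
RT 180: heading 270 -> 90
FD 20: (-3,-50) -> (-3,-30) [heading=90, draw]
Final: pos=(-3,-30), heading=90, 10 segment(s) drawn
Segments drawn: 10

Answer: 10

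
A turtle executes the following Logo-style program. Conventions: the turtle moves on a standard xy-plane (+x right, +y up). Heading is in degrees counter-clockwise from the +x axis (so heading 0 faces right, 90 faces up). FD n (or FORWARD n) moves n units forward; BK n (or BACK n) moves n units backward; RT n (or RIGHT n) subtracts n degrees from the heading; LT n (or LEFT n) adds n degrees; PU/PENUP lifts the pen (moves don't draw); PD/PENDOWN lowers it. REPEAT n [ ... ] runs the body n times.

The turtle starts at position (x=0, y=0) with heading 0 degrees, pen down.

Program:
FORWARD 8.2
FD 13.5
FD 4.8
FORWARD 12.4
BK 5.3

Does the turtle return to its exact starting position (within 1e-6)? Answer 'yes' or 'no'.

Answer: no

Derivation:
Executing turtle program step by step:
Start: pos=(0,0), heading=0, pen down
FD 8.2: (0,0) -> (8.2,0) [heading=0, draw]
FD 13.5: (8.2,0) -> (21.7,0) [heading=0, draw]
FD 4.8: (21.7,0) -> (26.5,0) [heading=0, draw]
FD 12.4: (26.5,0) -> (38.9,0) [heading=0, draw]
BK 5.3: (38.9,0) -> (33.6,0) [heading=0, draw]
Final: pos=(33.6,0), heading=0, 5 segment(s) drawn

Start position: (0, 0)
Final position: (33.6, 0)
Distance = 33.6; >= 1e-6 -> NOT closed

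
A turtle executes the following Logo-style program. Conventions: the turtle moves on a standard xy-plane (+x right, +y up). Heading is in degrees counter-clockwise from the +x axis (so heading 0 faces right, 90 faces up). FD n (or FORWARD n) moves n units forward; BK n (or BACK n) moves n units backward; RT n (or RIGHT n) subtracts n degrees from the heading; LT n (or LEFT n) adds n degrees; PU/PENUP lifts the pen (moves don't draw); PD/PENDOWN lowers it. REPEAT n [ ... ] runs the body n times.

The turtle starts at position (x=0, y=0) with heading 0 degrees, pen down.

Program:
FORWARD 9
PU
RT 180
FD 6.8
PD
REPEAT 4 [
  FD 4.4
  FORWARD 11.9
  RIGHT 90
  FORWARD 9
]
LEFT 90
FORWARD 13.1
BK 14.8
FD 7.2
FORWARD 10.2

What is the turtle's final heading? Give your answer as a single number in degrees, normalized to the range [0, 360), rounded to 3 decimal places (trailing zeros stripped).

Executing turtle program step by step:
Start: pos=(0,0), heading=0, pen down
FD 9: (0,0) -> (9,0) [heading=0, draw]
PU: pen up
RT 180: heading 0 -> 180
FD 6.8: (9,0) -> (2.2,0) [heading=180, move]
PD: pen down
REPEAT 4 [
  -- iteration 1/4 --
  FD 4.4: (2.2,0) -> (-2.2,0) [heading=180, draw]
  FD 11.9: (-2.2,0) -> (-14.1,0) [heading=180, draw]
  RT 90: heading 180 -> 90
  FD 9: (-14.1,0) -> (-14.1,9) [heading=90, draw]
  -- iteration 2/4 --
  FD 4.4: (-14.1,9) -> (-14.1,13.4) [heading=90, draw]
  FD 11.9: (-14.1,13.4) -> (-14.1,25.3) [heading=90, draw]
  RT 90: heading 90 -> 0
  FD 9: (-14.1,25.3) -> (-5.1,25.3) [heading=0, draw]
  -- iteration 3/4 --
  FD 4.4: (-5.1,25.3) -> (-0.7,25.3) [heading=0, draw]
  FD 11.9: (-0.7,25.3) -> (11.2,25.3) [heading=0, draw]
  RT 90: heading 0 -> 270
  FD 9: (11.2,25.3) -> (11.2,16.3) [heading=270, draw]
  -- iteration 4/4 --
  FD 4.4: (11.2,16.3) -> (11.2,11.9) [heading=270, draw]
  FD 11.9: (11.2,11.9) -> (11.2,0) [heading=270, draw]
  RT 90: heading 270 -> 180
  FD 9: (11.2,0) -> (2.2,0) [heading=180, draw]
]
LT 90: heading 180 -> 270
FD 13.1: (2.2,0) -> (2.2,-13.1) [heading=270, draw]
BK 14.8: (2.2,-13.1) -> (2.2,1.7) [heading=270, draw]
FD 7.2: (2.2,1.7) -> (2.2,-5.5) [heading=270, draw]
FD 10.2: (2.2,-5.5) -> (2.2,-15.7) [heading=270, draw]
Final: pos=(2.2,-15.7), heading=270, 17 segment(s) drawn

Answer: 270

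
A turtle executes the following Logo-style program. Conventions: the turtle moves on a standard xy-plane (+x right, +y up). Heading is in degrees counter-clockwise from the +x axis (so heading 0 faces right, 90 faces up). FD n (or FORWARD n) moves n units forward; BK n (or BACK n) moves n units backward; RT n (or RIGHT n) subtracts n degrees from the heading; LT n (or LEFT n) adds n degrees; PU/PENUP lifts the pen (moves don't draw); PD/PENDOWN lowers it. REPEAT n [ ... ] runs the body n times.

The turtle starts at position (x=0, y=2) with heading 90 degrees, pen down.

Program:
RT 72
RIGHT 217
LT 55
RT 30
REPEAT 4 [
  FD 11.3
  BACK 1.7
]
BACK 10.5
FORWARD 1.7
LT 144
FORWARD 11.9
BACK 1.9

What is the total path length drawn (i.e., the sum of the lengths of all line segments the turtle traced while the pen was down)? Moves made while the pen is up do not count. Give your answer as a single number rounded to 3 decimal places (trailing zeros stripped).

Executing turtle program step by step:
Start: pos=(0,2), heading=90, pen down
RT 72: heading 90 -> 18
RT 217: heading 18 -> 161
LT 55: heading 161 -> 216
RT 30: heading 216 -> 186
REPEAT 4 [
  -- iteration 1/4 --
  FD 11.3: (0,2) -> (-11.238,0.819) [heading=186, draw]
  BK 1.7: (-11.238,0.819) -> (-9.547,0.997) [heading=186, draw]
  -- iteration 2/4 --
  FD 11.3: (-9.547,0.997) -> (-20.786,-0.185) [heading=186, draw]
  BK 1.7: (-20.786,-0.185) -> (-19.095,-0.007) [heading=186, draw]
  -- iteration 3/4 --
  FD 11.3: (-19.095,-0.007) -> (-30.333,-1.188) [heading=186, draw]
  BK 1.7: (-30.333,-1.188) -> (-28.642,-1.01) [heading=186, draw]
  -- iteration 4/4 --
  FD 11.3: (-28.642,-1.01) -> (-39.88,-2.192) [heading=186, draw]
  BK 1.7: (-39.88,-2.192) -> (-38.19,-2.014) [heading=186, draw]
]
BK 10.5: (-38.19,-2.014) -> (-27.747,-0.916) [heading=186, draw]
FD 1.7: (-27.747,-0.916) -> (-29.438,-1.094) [heading=186, draw]
LT 144: heading 186 -> 330
FD 11.9: (-29.438,-1.094) -> (-19.132,-7.044) [heading=330, draw]
BK 1.9: (-19.132,-7.044) -> (-20.778,-6.094) [heading=330, draw]
Final: pos=(-20.778,-6.094), heading=330, 12 segment(s) drawn

Segment lengths:
  seg 1: (0,2) -> (-11.238,0.819), length = 11.3
  seg 2: (-11.238,0.819) -> (-9.547,0.997), length = 1.7
  seg 3: (-9.547,0.997) -> (-20.786,-0.185), length = 11.3
  seg 4: (-20.786,-0.185) -> (-19.095,-0.007), length = 1.7
  seg 5: (-19.095,-0.007) -> (-30.333,-1.188), length = 11.3
  seg 6: (-30.333,-1.188) -> (-28.642,-1.01), length = 1.7
  seg 7: (-28.642,-1.01) -> (-39.88,-2.192), length = 11.3
  seg 8: (-39.88,-2.192) -> (-38.19,-2.014), length = 1.7
  seg 9: (-38.19,-2.014) -> (-27.747,-0.916), length = 10.5
  seg 10: (-27.747,-0.916) -> (-29.438,-1.094), length = 1.7
  seg 11: (-29.438,-1.094) -> (-19.132,-7.044), length = 11.9
  seg 12: (-19.132,-7.044) -> (-20.778,-6.094), length = 1.9
Total = 78

Answer: 78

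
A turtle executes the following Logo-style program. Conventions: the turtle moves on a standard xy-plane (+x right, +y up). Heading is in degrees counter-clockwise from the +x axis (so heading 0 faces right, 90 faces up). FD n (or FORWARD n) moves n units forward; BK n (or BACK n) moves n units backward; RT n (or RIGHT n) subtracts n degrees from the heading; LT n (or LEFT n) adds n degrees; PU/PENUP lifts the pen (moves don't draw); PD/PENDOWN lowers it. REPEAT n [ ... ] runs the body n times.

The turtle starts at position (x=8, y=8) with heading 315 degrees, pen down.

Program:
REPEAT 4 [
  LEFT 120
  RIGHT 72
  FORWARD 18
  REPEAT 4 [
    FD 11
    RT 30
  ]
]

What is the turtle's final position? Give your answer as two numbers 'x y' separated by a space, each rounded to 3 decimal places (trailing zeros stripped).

Answer: -28.534 -27.79

Derivation:
Executing turtle program step by step:
Start: pos=(8,8), heading=315, pen down
REPEAT 4 [
  -- iteration 1/4 --
  LT 120: heading 315 -> 75
  RT 72: heading 75 -> 3
  FD 18: (8,8) -> (25.975,8.942) [heading=3, draw]
  REPEAT 4 [
    -- iteration 1/4 --
    FD 11: (25.975,8.942) -> (36.96,9.518) [heading=3, draw]
    RT 30: heading 3 -> 333
    -- iteration 2/4 --
    FD 11: (36.96,9.518) -> (46.761,4.524) [heading=333, draw]
    RT 30: heading 333 -> 303
    -- iteration 3/4 --
    FD 11: (46.761,4.524) -> (52.752,-4.702) [heading=303, draw]
    RT 30: heading 303 -> 273
    -- iteration 4/4 --
    FD 11: (52.752,-4.702) -> (53.328,-15.686) [heading=273, draw]
    RT 30: heading 273 -> 243
  ]
  -- iteration 2/4 --
  LT 120: heading 243 -> 3
  RT 72: heading 3 -> 291
  FD 18: (53.328,-15.686) -> (59.779,-32.491) [heading=291, draw]
  REPEAT 4 [
    -- iteration 1/4 --
    FD 11: (59.779,-32.491) -> (63.721,-42.76) [heading=291, draw]
    RT 30: heading 291 -> 261
    -- iteration 2/4 --
    FD 11: (63.721,-42.76) -> (62,-53.625) [heading=261, draw]
    RT 30: heading 261 -> 231
    -- iteration 3/4 --
    FD 11: (62,-53.625) -> (55.077,-62.173) [heading=231, draw]
    RT 30: heading 231 -> 201
    -- iteration 4/4 --
    FD 11: (55.077,-62.173) -> (44.808,-66.116) [heading=201, draw]
    RT 30: heading 201 -> 171
  ]
  -- iteration 3/4 --
  LT 120: heading 171 -> 291
  RT 72: heading 291 -> 219
  FD 18: (44.808,-66.116) -> (30.819,-77.443) [heading=219, draw]
  REPEAT 4 [
    -- iteration 1/4 --
    FD 11: (30.819,-77.443) -> (22.271,-84.366) [heading=219, draw]
    RT 30: heading 219 -> 189
    -- iteration 2/4 --
    FD 11: (22.271,-84.366) -> (11.406,-86.087) [heading=189, draw]
    RT 30: heading 189 -> 159
    -- iteration 3/4 --
    FD 11: (11.406,-86.087) -> (1.137,-82.145) [heading=159, draw]
    RT 30: heading 159 -> 129
    -- iteration 4/4 --
    FD 11: (1.137,-82.145) -> (-5.786,-73.596) [heading=129, draw]
    RT 30: heading 129 -> 99
  ]
  -- iteration 4/4 --
  LT 120: heading 99 -> 219
  RT 72: heading 219 -> 147
  FD 18: (-5.786,-73.596) -> (-20.882,-63.792) [heading=147, draw]
  REPEAT 4 [
    -- iteration 1/4 --
    FD 11: (-20.882,-63.792) -> (-30.107,-57.801) [heading=147, draw]
    RT 30: heading 147 -> 117
    -- iteration 2/4 --
    FD 11: (-30.107,-57.801) -> (-35.101,-48) [heading=117, draw]
    RT 30: heading 117 -> 87
    -- iteration 3/4 --
    FD 11: (-35.101,-48) -> (-34.525,-37.015) [heading=87, draw]
    RT 30: heading 87 -> 57
    -- iteration 4/4 --
    FD 11: (-34.525,-37.015) -> (-28.534,-27.79) [heading=57, draw]
    RT 30: heading 57 -> 27
  ]
]
Final: pos=(-28.534,-27.79), heading=27, 20 segment(s) drawn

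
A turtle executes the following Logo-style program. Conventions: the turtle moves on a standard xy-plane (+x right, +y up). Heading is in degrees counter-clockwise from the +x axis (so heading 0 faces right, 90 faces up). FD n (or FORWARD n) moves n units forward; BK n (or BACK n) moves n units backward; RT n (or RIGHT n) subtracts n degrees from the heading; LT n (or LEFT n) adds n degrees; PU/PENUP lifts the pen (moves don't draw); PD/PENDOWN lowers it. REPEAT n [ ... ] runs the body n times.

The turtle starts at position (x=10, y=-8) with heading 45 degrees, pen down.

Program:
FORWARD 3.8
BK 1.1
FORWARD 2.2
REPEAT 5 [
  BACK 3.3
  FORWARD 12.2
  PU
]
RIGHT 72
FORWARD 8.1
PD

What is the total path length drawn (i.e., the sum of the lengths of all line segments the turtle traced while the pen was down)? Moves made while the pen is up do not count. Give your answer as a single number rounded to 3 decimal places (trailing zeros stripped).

Answer: 22.6

Derivation:
Executing turtle program step by step:
Start: pos=(10,-8), heading=45, pen down
FD 3.8: (10,-8) -> (12.687,-5.313) [heading=45, draw]
BK 1.1: (12.687,-5.313) -> (11.909,-6.091) [heading=45, draw]
FD 2.2: (11.909,-6.091) -> (13.465,-4.535) [heading=45, draw]
REPEAT 5 [
  -- iteration 1/5 --
  BK 3.3: (13.465,-4.535) -> (11.131,-6.869) [heading=45, draw]
  FD 12.2: (11.131,-6.869) -> (19.758,1.758) [heading=45, draw]
  PU: pen up
  -- iteration 2/5 --
  BK 3.3: (19.758,1.758) -> (17.425,-0.575) [heading=45, move]
  FD 12.2: (17.425,-0.575) -> (26.051,8.051) [heading=45, move]
  PU: pen up
  -- iteration 3/5 --
  BK 3.3: (26.051,8.051) -> (23.718,5.718) [heading=45, move]
  FD 12.2: (23.718,5.718) -> (32.345,14.345) [heading=45, move]
  PU: pen up
  -- iteration 4/5 --
  BK 3.3: (32.345,14.345) -> (30.011,12.011) [heading=45, move]
  FD 12.2: (30.011,12.011) -> (38.638,20.638) [heading=45, move]
  PU: pen up
  -- iteration 5/5 --
  BK 3.3: (38.638,20.638) -> (36.304,18.304) [heading=45, move]
  FD 12.2: (36.304,18.304) -> (44.931,26.931) [heading=45, move]
  PU: pen up
]
RT 72: heading 45 -> 333
FD 8.1: (44.931,26.931) -> (52.148,23.254) [heading=333, move]
PD: pen down
Final: pos=(52.148,23.254), heading=333, 5 segment(s) drawn

Segment lengths:
  seg 1: (10,-8) -> (12.687,-5.313), length = 3.8
  seg 2: (12.687,-5.313) -> (11.909,-6.091), length = 1.1
  seg 3: (11.909,-6.091) -> (13.465,-4.535), length = 2.2
  seg 4: (13.465,-4.535) -> (11.131,-6.869), length = 3.3
  seg 5: (11.131,-6.869) -> (19.758,1.758), length = 12.2
Total = 22.6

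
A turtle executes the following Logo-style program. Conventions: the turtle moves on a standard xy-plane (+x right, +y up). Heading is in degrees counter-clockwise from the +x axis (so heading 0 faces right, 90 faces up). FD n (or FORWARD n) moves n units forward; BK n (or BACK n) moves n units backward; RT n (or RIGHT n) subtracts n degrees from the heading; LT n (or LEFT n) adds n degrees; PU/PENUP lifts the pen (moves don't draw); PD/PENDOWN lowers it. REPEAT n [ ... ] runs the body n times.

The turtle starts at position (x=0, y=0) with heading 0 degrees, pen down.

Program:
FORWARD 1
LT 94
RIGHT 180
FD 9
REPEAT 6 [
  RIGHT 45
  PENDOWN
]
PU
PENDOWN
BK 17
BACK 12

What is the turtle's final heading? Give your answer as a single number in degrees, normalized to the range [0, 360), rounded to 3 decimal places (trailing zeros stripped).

Executing turtle program step by step:
Start: pos=(0,0), heading=0, pen down
FD 1: (0,0) -> (1,0) [heading=0, draw]
LT 94: heading 0 -> 94
RT 180: heading 94 -> 274
FD 9: (1,0) -> (1.628,-8.978) [heading=274, draw]
REPEAT 6 [
  -- iteration 1/6 --
  RT 45: heading 274 -> 229
  PD: pen down
  -- iteration 2/6 --
  RT 45: heading 229 -> 184
  PD: pen down
  -- iteration 3/6 --
  RT 45: heading 184 -> 139
  PD: pen down
  -- iteration 4/6 --
  RT 45: heading 139 -> 94
  PD: pen down
  -- iteration 5/6 --
  RT 45: heading 94 -> 49
  PD: pen down
  -- iteration 6/6 --
  RT 45: heading 49 -> 4
  PD: pen down
]
PU: pen up
PD: pen down
BK 17: (1.628,-8.978) -> (-15.331,-10.164) [heading=4, draw]
BK 12: (-15.331,-10.164) -> (-27.302,-11.001) [heading=4, draw]
Final: pos=(-27.302,-11.001), heading=4, 4 segment(s) drawn

Answer: 4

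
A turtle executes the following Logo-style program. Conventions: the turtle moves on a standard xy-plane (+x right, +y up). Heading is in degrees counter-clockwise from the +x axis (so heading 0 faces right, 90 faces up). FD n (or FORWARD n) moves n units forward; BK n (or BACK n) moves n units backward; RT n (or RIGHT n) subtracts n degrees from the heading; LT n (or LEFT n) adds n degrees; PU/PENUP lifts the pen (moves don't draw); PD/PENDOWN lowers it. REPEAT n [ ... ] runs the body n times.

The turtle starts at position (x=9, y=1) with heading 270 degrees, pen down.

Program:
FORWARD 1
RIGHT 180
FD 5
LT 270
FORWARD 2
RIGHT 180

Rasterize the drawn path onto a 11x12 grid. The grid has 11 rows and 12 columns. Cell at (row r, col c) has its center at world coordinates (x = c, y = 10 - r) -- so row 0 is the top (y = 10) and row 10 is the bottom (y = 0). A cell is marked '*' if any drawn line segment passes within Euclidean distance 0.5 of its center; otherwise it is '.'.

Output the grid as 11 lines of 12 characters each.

Segment 0: (9,1) -> (9,0)
Segment 1: (9,0) -> (9,5)
Segment 2: (9,5) -> (11,5)

Answer: ............
............
............
............
............
.........***
.........*..
.........*..
.........*..
.........*..
.........*..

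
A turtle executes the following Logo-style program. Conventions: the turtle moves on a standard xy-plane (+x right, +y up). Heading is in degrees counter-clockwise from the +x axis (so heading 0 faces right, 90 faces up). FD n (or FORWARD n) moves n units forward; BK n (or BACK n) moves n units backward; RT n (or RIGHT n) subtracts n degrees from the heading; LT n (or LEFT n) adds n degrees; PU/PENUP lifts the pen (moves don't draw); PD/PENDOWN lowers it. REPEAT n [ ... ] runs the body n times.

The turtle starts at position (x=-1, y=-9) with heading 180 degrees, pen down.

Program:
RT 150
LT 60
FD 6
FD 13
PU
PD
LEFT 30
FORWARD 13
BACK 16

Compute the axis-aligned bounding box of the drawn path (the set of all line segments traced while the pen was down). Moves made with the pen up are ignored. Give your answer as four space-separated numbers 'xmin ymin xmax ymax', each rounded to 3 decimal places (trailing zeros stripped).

Executing turtle program step by step:
Start: pos=(-1,-9), heading=180, pen down
RT 150: heading 180 -> 30
LT 60: heading 30 -> 90
FD 6: (-1,-9) -> (-1,-3) [heading=90, draw]
FD 13: (-1,-3) -> (-1,10) [heading=90, draw]
PU: pen up
PD: pen down
LT 30: heading 90 -> 120
FD 13: (-1,10) -> (-7.5,21.258) [heading=120, draw]
BK 16: (-7.5,21.258) -> (0.5,7.402) [heading=120, draw]
Final: pos=(0.5,7.402), heading=120, 4 segment(s) drawn

Segment endpoints: x in {-7.5, -1, -1, -1, 0.5}, y in {-9, -3, 7.402, 10, 21.258}
xmin=-7.5, ymin=-9, xmax=0.5, ymax=21.258

Answer: -7.5 -9 0.5 21.258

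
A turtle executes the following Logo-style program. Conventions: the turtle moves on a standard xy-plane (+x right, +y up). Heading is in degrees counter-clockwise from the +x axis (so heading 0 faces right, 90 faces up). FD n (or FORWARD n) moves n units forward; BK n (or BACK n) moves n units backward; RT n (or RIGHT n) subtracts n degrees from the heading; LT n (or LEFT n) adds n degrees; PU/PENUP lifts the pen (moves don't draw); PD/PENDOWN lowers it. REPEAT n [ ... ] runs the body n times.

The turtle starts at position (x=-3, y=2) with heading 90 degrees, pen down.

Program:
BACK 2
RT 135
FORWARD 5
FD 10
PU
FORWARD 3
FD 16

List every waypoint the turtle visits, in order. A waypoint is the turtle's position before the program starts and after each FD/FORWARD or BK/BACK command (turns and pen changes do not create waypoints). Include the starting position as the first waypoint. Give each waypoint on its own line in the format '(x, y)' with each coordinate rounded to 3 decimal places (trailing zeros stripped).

Answer: (-3, 2)
(-3, 0)
(0.536, -3.536)
(7.607, -10.607)
(9.728, -12.728)
(21.042, -24.042)

Derivation:
Executing turtle program step by step:
Start: pos=(-3,2), heading=90, pen down
BK 2: (-3,2) -> (-3,0) [heading=90, draw]
RT 135: heading 90 -> 315
FD 5: (-3,0) -> (0.536,-3.536) [heading=315, draw]
FD 10: (0.536,-3.536) -> (7.607,-10.607) [heading=315, draw]
PU: pen up
FD 3: (7.607,-10.607) -> (9.728,-12.728) [heading=315, move]
FD 16: (9.728,-12.728) -> (21.042,-24.042) [heading=315, move]
Final: pos=(21.042,-24.042), heading=315, 3 segment(s) drawn
Waypoints (6 total):
(-3, 2)
(-3, 0)
(0.536, -3.536)
(7.607, -10.607)
(9.728, -12.728)
(21.042, -24.042)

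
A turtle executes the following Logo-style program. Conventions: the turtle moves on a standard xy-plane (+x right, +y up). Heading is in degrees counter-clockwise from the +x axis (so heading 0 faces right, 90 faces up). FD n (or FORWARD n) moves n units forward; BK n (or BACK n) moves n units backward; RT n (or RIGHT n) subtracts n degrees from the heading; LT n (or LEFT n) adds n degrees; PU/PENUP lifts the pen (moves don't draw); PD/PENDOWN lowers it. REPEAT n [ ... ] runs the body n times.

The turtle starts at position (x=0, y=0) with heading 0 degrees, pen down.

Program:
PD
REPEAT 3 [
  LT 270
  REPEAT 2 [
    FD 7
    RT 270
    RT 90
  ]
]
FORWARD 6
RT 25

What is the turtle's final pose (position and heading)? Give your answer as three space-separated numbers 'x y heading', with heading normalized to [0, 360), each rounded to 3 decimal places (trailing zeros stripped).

Executing turtle program step by step:
Start: pos=(0,0), heading=0, pen down
PD: pen down
REPEAT 3 [
  -- iteration 1/3 --
  LT 270: heading 0 -> 270
  REPEAT 2 [
    -- iteration 1/2 --
    FD 7: (0,0) -> (0,-7) [heading=270, draw]
    RT 270: heading 270 -> 0
    RT 90: heading 0 -> 270
    -- iteration 2/2 --
    FD 7: (0,-7) -> (0,-14) [heading=270, draw]
    RT 270: heading 270 -> 0
    RT 90: heading 0 -> 270
  ]
  -- iteration 2/3 --
  LT 270: heading 270 -> 180
  REPEAT 2 [
    -- iteration 1/2 --
    FD 7: (0,-14) -> (-7,-14) [heading=180, draw]
    RT 270: heading 180 -> 270
    RT 90: heading 270 -> 180
    -- iteration 2/2 --
    FD 7: (-7,-14) -> (-14,-14) [heading=180, draw]
    RT 270: heading 180 -> 270
    RT 90: heading 270 -> 180
  ]
  -- iteration 3/3 --
  LT 270: heading 180 -> 90
  REPEAT 2 [
    -- iteration 1/2 --
    FD 7: (-14,-14) -> (-14,-7) [heading=90, draw]
    RT 270: heading 90 -> 180
    RT 90: heading 180 -> 90
    -- iteration 2/2 --
    FD 7: (-14,-7) -> (-14,0) [heading=90, draw]
    RT 270: heading 90 -> 180
    RT 90: heading 180 -> 90
  ]
]
FD 6: (-14,0) -> (-14,6) [heading=90, draw]
RT 25: heading 90 -> 65
Final: pos=(-14,6), heading=65, 7 segment(s) drawn

Answer: -14 6 65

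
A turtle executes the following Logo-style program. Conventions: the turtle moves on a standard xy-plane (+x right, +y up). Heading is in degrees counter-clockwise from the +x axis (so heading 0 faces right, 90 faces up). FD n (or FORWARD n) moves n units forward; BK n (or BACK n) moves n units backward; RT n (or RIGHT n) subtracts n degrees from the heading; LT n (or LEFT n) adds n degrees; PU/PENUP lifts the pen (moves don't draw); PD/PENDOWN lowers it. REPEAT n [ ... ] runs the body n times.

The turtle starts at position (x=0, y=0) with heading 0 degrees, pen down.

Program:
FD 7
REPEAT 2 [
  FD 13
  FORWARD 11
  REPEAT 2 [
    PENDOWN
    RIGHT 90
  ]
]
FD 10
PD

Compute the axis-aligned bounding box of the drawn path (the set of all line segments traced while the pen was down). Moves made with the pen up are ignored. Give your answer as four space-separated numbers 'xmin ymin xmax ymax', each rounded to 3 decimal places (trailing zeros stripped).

Answer: 0 0 31 0

Derivation:
Executing turtle program step by step:
Start: pos=(0,0), heading=0, pen down
FD 7: (0,0) -> (7,0) [heading=0, draw]
REPEAT 2 [
  -- iteration 1/2 --
  FD 13: (7,0) -> (20,0) [heading=0, draw]
  FD 11: (20,0) -> (31,0) [heading=0, draw]
  REPEAT 2 [
    -- iteration 1/2 --
    PD: pen down
    RT 90: heading 0 -> 270
    -- iteration 2/2 --
    PD: pen down
    RT 90: heading 270 -> 180
  ]
  -- iteration 2/2 --
  FD 13: (31,0) -> (18,0) [heading=180, draw]
  FD 11: (18,0) -> (7,0) [heading=180, draw]
  REPEAT 2 [
    -- iteration 1/2 --
    PD: pen down
    RT 90: heading 180 -> 90
    -- iteration 2/2 --
    PD: pen down
    RT 90: heading 90 -> 0
  ]
]
FD 10: (7,0) -> (17,0) [heading=0, draw]
PD: pen down
Final: pos=(17,0), heading=0, 6 segment(s) drawn

Segment endpoints: x in {0, 7, 17, 18, 20, 31}, y in {0, 0, 0, 0}
xmin=0, ymin=0, xmax=31, ymax=0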